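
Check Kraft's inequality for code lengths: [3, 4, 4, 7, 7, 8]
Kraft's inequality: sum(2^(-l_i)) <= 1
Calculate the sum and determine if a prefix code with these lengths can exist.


Sum = 2^(-3) + 2^(-4) + 2^(-4) + 2^(-7) + 2^(-7) + 2^(-8)
    = 0.125 + 0.0625 + 0.0625 + 0.0078125 + 0.0078125 + 0.00390625
    = 69/256 = 0.26953125
Since 0.26953125 <= 1, Kraft's inequality IS satisfied.
A prefix code with these lengths CAN exist.

Kraft sum = 0.26953125. Satisfied.


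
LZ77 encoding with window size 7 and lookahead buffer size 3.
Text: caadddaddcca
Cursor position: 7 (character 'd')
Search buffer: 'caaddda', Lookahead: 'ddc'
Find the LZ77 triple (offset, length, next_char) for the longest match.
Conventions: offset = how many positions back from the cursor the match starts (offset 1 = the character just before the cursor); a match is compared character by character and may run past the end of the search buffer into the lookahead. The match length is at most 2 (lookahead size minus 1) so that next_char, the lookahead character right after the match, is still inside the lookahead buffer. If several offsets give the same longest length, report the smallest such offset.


Try each offset into the search buffer:
  offset=1 (pos 6, char 'a'): match length 0
  offset=2 (pos 5, char 'd'): match length 1
  offset=3 (pos 4, char 'd'): match length 2
  offset=4 (pos 3, char 'd'): match length 2
  offset=5 (pos 2, char 'a'): match length 0
  offset=6 (pos 1, char 'a'): match length 0
  offset=7 (pos 0, char 'c'): match length 0
Longest match has length 2, found at offsets 3, 4; take the smallest, offset 3.
next_char = character at position 7 + 2 = 9 -> 'c'

Best match: offset=3, length=2 (matching 'dd' starting at position 4)
LZ77 triple: (3, 2, 'c')


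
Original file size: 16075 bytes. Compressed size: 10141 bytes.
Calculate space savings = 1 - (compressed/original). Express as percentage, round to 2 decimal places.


ratio = compressed/original = 10141/16075 = 0.630855
savings = 1 - ratio = 1 - 0.630855 = 0.369145
as a percentage: 0.369145 * 100 = 36.91%

Space savings = 1 - 10141/16075 = 36.91%


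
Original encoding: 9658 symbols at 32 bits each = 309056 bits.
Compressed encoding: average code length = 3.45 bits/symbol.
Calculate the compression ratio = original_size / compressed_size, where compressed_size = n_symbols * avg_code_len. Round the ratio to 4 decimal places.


original_size = n_symbols * orig_bits = 9658 * 32 = 309056 bits
compressed_size = n_symbols * avg_code_len = 9658 * 3.45 = 33320.1 bits
ratio = original_size / compressed_size = 309056 / 33320.1 = 9.2754

Compression ratio = 9.2754


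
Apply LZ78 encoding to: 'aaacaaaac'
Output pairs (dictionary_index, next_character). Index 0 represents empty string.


LZ78 encoding steps:
Dictionary: {0: ''}
Step 1: w='' (idx 0), next='a' -> output (0, 'a'), add 'a' as idx 1
Step 2: w='a' (idx 1), next='a' -> output (1, 'a'), add 'aa' as idx 2
Step 3: w='' (idx 0), next='c' -> output (0, 'c'), add 'c' as idx 3
Step 4: w='aa' (idx 2), next='a' -> output (2, 'a'), add 'aaa' as idx 4
Step 5: w='a' (idx 1), next='c' -> output (1, 'c'), add 'ac' as idx 5


Encoded: [(0, 'a'), (1, 'a'), (0, 'c'), (2, 'a'), (1, 'c')]


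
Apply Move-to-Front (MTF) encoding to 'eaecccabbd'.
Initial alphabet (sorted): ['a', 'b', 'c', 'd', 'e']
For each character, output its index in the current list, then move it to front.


MTF encoding:
'e': index 4 in ['a', 'b', 'c', 'd', 'e'] -> ['e', 'a', 'b', 'c', 'd']
'a': index 1 in ['e', 'a', 'b', 'c', 'd'] -> ['a', 'e', 'b', 'c', 'd']
'e': index 1 in ['a', 'e', 'b', 'c', 'd'] -> ['e', 'a', 'b', 'c', 'd']
'c': index 3 in ['e', 'a', 'b', 'c', 'd'] -> ['c', 'e', 'a', 'b', 'd']
'c': index 0 in ['c', 'e', 'a', 'b', 'd'] -> ['c', 'e', 'a', 'b', 'd']
'c': index 0 in ['c', 'e', 'a', 'b', 'd'] -> ['c', 'e', 'a', 'b', 'd']
'a': index 2 in ['c', 'e', 'a', 'b', 'd'] -> ['a', 'c', 'e', 'b', 'd']
'b': index 3 in ['a', 'c', 'e', 'b', 'd'] -> ['b', 'a', 'c', 'e', 'd']
'b': index 0 in ['b', 'a', 'c', 'e', 'd'] -> ['b', 'a', 'c', 'e', 'd']
'd': index 4 in ['b', 'a', 'c', 'e', 'd'] -> ['d', 'b', 'a', 'c', 'e']


Output: [4, 1, 1, 3, 0, 0, 2, 3, 0, 4]


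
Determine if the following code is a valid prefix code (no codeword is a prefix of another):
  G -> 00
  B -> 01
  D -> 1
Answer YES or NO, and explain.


Checking each pair (does one codeword prefix another?):
  G='00' vs B='01': no prefix
  G='00' vs D='1': no prefix
  B='01' vs G='00': no prefix
  B='01' vs D='1': no prefix
  D='1' vs G='00': no prefix
  D='1' vs B='01': no prefix
No violation found over all pairs.

YES -- this is a valid prefix code. No codeword is a prefix of any other codeword.


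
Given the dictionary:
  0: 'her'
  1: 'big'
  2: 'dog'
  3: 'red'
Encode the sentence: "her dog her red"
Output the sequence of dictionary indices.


Look up each word in the dictionary:
  'her' -> 0
  'dog' -> 2
  'her' -> 0
  'red' -> 3

Encoded: [0, 2, 0, 3]


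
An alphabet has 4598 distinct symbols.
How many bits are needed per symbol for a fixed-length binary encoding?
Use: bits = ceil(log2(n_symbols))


log2(4598) = 12.1668
Bracket: 2^12 = 4096 < 4598 <= 2^13 = 8192
So ceil(log2(4598)) = 13

bits = ceil(log2(4598)) = ceil(12.1668) = 13 bits


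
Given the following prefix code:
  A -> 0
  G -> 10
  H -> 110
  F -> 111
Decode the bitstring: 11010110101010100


Decoding step by step:
Bits 110 -> H
Bits 10 -> G
Bits 110 -> H
Bits 10 -> G
Bits 10 -> G
Bits 10 -> G
Bits 10 -> G
Bits 0 -> A


Decoded message: HGHGGGGA


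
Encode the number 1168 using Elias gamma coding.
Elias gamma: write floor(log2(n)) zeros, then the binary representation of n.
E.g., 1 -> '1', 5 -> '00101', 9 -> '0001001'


num_bits = floor(log2(1168)) + 1 = 11
leading_zeros = num_bits - 1 = 10
binary(1168) = 10010010000

Elias gamma(1168) = '0000000000' + '10010010000' = 000000000010010010000 (21 bits)


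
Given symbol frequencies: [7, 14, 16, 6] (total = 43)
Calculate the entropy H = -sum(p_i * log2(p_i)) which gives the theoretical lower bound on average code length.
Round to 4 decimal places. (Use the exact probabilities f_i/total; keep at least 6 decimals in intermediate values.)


Per-symbol terms -p_i * log2(p_i) with p_i = f_i/43:
  p = 7/43 = 0.162791: log2(p) = -2.618910, -p*log2(p) = 0.426334
  p = 14/43 = 0.325581: log2(p) = -1.618910, -p*log2(p) = 0.527087
  p = 16/43 = 0.372093: log2(p) = -1.426265, -p*log2(p) = 0.530703
  p = 6/43 = 0.139535: log2(p) = -2.841302, -p*log2(p) = 0.396461
H = 0.426334 + 0.527087 + 0.530703 + 0.396461 = 1.880585

H = 1.8806 bits/symbol


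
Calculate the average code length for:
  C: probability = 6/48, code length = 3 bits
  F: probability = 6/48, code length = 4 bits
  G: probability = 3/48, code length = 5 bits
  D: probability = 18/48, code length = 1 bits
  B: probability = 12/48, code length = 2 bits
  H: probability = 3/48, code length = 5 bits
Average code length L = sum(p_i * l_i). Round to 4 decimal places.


Weighted contributions p_i * l_i:
  C: (6/48) * 3 = 18/48
  F: (6/48) * 4 = 24/48
  G: (3/48) * 5 = 15/48
  D: (18/48) * 1 = 18/48
  B: (12/48) * 2 = 24/48
  H: (3/48) * 5 = 15/48
Sum = (18 + 24 + 15 + 18 + 24 + 15)/48 = 114/48

L = 114/48 = 2.3750 bits/symbol


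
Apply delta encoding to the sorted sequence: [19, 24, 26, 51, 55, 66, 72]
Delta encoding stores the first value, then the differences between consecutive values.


First value: 19
Deltas:
  24 - 19 = 5
  26 - 24 = 2
  51 - 26 = 25
  55 - 51 = 4
  66 - 55 = 11
  72 - 66 = 6


Delta encoded: [19, 5, 2, 25, 4, 11, 6]


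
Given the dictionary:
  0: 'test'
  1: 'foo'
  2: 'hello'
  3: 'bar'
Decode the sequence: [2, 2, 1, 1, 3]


Look up each index in the dictionary:
  2 -> 'hello'
  2 -> 'hello'
  1 -> 'foo'
  1 -> 'foo'
  3 -> 'bar'

Decoded: "hello hello foo foo bar"


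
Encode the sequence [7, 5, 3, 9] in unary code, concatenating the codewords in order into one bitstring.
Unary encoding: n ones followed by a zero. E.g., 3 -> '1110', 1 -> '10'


Encode each number as n ones followed by a terminating 0:
  7 -> 11111110 (8 bits)
  5 -> 111110 (6 bits)
  3 -> 1110 (4 bits)
  9 -> 1111111110 (10 bits)
Total length = 8 + 6 + 4 + 10 = 28 bits.

Unary([7, 5, 3, 9]) = 1111111011111011101111111110 (28 bits)


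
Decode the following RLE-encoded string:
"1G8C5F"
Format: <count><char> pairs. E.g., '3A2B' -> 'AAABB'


Expanding each <count><char> pair:
  1G -> 'G'
  8C -> 'CCCCCCCC'
  5F -> 'FFFFF'

Decoded = GCCCCCCCCFFFFF


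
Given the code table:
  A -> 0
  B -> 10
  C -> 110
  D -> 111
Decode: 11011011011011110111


Decoding:
110 -> C
110 -> C
110 -> C
110 -> C
111 -> D
10 -> B
111 -> D


Result: CCCCDBD


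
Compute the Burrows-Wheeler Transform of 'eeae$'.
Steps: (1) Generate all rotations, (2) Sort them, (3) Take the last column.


Rotations (sorted):
  0: $eeae -> last char: e
  1: ae$ee -> last char: e
  2: e$eea -> last char: a
  3: eae$e -> last char: e
  4: eeae$ -> last char: $


BWT = eeae$


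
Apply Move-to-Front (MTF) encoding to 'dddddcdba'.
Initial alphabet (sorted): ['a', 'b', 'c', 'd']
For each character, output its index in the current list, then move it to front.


MTF encoding:
'd': index 3 in ['a', 'b', 'c', 'd'] -> ['d', 'a', 'b', 'c']
'd': index 0 in ['d', 'a', 'b', 'c'] -> ['d', 'a', 'b', 'c']
'd': index 0 in ['d', 'a', 'b', 'c'] -> ['d', 'a', 'b', 'c']
'd': index 0 in ['d', 'a', 'b', 'c'] -> ['d', 'a', 'b', 'c']
'd': index 0 in ['d', 'a', 'b', 'c'] -> ['d', 'a', 'b', 'c']
'c': index 3 in ['d', 'a', 'b', 'c'] -> ['c', 'd', 'a', 'b']
'd': index 1 in ['c', 'd', 'a', 'b'] -> ['d', 'c', 'a', 'b']
'b': index 3 in ['d', 'c', 'a', 'b'] -> ['b', 'd', 'c', 'a']
'a': index 3 in ['b', 'd', 'c', 'a'] -> ['a', 'b', 'd', 'c']


Output: [3, 0, 0, 0, 0, 3, 1, 3, 3]


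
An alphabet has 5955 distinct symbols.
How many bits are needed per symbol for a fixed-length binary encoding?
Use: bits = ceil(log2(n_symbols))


log2(5955) = 12.5399
Bracket: 2^12 = 4096 < 5955 <= 2^13 = 8192
So ceil(log2(5955)) = 13

bits = ceil(log2(5955)) = ceil(12.5399) = 13 bits


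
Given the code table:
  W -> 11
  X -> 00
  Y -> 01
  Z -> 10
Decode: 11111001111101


Decoding:
11 -> W
11 -> W
10 -> Z
01 -> Y
11 -> W
11 -> W
01 -> Y


Result: WWZYWWY


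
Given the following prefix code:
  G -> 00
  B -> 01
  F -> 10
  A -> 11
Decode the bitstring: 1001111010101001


Decoding step by step:
Bits 10 -> F
Bits 01 -> B
Bits 11 -> A
Bits 10 -> F
Bits 10 -> F
Bits 10 -> F
Bits 10 -> F
Bits 01 -> B


Decoded message: FBAFFFFB


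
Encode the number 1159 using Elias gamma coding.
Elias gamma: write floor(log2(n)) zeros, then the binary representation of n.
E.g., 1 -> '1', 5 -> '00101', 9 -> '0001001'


num_bits = floor(log2(1159)) + 1 = 11
leading_zeros = num_bits - 1 = 10
binary(1159) = 10010000111

Elias gamma(1159) = '0000000000' + '10010000111' = 000000000010010000111 (21 bits)


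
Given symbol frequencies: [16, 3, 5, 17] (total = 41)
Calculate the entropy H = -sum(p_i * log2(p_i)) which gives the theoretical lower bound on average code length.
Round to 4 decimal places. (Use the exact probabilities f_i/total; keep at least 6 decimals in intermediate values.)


Per-symbol terms -p_i * log2(p_i) with p_i = f_i/41:
  p = 16/41 = 0.390244: log2(p) = -1.357552, -p*log2(p) = 0.529776
  p = 3/41 = 0.073171: log2(p) = -3.772590, -p*log2(p) = 0.276043
  p = 5/41 = 0.121951: log2(p) = -3.035624, -p*log2(p) = 0.370198
  p = 17/41 = 0.414634: log2(p) = -1.270089, -p*log2(p) = 0.526622
H = 0.529776 + 0.276043 + 0.370198 + 0.526622 = 1.702639

H = 1.7026 bits/symbol


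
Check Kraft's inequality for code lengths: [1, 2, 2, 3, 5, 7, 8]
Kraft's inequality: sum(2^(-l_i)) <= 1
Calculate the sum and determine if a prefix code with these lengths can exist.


Sum = 2^(-1) + 2^(-2) + 2^(-2) + 2^(-3) + 2^(-5) + 2^(-7) + 2^(-8)
    = 0.5 + 0.25 + 0.25 + 0.125 + 0.03125 + 0.0078125 + 0.00390625
    = 299/256 = 1.16796875
Since 1.16796875 > 1, Kraft's inequality is NOT satisfied.
A prefix code with these lengths CANNOT exist.

Kraft sum = 1.16796875. Not satisfied.


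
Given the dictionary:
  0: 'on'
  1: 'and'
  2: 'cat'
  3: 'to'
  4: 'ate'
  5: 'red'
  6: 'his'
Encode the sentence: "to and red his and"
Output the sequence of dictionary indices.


Look up each word in the dictionary:
  'to' -> 3
  'and' -> 1
  'red' -> 5
  'his' -> 6
  'and' -> 1

Encoded: [3, 1, 5, 6, 1]


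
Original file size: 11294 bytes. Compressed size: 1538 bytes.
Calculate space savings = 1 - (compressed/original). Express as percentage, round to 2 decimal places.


ratio = compressed/original = 1538/11294 = 0.136179
savings = 1 - ratio = 1 - 0.136179 = 0.863821
as a percentage: 0.863821 * 100 = 86.38%

Space savings = 1 - 1538/11294 = 86.38%


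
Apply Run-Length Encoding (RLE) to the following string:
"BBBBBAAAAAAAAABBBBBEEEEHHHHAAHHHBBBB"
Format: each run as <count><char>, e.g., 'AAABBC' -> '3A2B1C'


Scanning runs left to right:
  i=0: run of 'B' x 5 -> '5B'
  i=5: run of 'A' x 9 -> '9A'
  i=14: run of 'B' x 5 -> '5B'
  i=19: run of 'E' x 4 -> '4E'
  i=23: run of 'H' x 4 -> '4H'
  i=27: run of 'A' x 2 -> '2A'
  i=29: run of 'H' x 3 -> '3H'
  i=32: run of 'B' x 4 -> '4B'

RLE = 5B9A5B4E4H2A3H4B


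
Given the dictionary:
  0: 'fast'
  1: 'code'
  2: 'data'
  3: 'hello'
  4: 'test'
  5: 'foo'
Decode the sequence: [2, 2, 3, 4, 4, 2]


Look up each index in the dictionary:
  2 -> 'data'
  2 -> 'data'
  3 -> 'hello'
  4 -> 'test'
  4 -> 'test'
  2 -> 'data'

Decoded: "data data hello test test data"


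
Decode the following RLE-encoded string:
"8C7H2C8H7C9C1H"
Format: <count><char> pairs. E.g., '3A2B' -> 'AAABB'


Expanding each <count><char> pair:
  8C -> 'CCCCCCCC'
  7H -> 'HHHHHHH'
  2C -> 'CC'
  8H -> 'HHHHHHHH'
  7C -> 'CCCCCCC'
  9C -> 'CCCCCCCCC'
  1H -> 'H'

Decoded = CCCCCCCCHHHHHHHCCHHHHHHHHCCCCCCCCCCCCCCCCH


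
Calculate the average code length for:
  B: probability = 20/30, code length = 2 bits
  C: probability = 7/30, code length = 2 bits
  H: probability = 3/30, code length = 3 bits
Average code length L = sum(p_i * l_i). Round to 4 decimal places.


Weighted contributions p_i * l_i:
  B: (20/30) * 2 = 40/30
  C: (7/30) * 2 = 14/30
  H: (3/30) * 3 = 9/30
Sum = (40 + 14 + 9)/30 = 63/30

L = 63/30 = 2.1000 bits/symbol


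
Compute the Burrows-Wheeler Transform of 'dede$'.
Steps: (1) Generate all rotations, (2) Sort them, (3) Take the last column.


Rotations (sorted):
  0: $dede -> last char: e
  1: de$de -> last char: e
  2: dede$ -> last char: $
  3: e$ded -> last char: d
  4: ede$d -> last char: d


BWT = ee$dd


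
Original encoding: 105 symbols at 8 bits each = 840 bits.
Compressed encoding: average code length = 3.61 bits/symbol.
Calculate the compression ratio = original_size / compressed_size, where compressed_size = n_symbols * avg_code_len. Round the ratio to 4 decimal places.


original_size = n_symbols * orig_bits = 105 * 8 = 840 bits
compressed_size = n_symbols * avg_code_len = 105 * 3.61 = 379.05 bits
ratio = original_size / compressed_size = 840 / 379.05 = 2.2161

Compression ratio = 2.2161


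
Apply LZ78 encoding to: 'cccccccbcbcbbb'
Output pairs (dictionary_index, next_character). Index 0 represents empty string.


LZ78 encoding steps:
Dictionary: {0: ''}
Step 1: w='' (idx 0), next='c' -> output (0, 'c'), add 'c' as idx 1
Step 2: w='c' (idx 1), next='c' -> output (1, 'c'), add 'cc' as idx 2
Step 3: w='cc' (idx 2), next='c' -> output (2, 'c'), add 'ccc' as idx 3
Step 4: w='c' (idx 1), next='b' -> output (1, 'b'), add 'cb' as idx 4
Step 5: w='cb' (idx 4), next='c' -> output (4, 'c'), add 'cbc' as idx 5
Step 6: w='' (idx 0), next='b' -> output (0, 'b'), add 'b' as idx 6
Step 7: w='b' (idx 6), next='b' -> output (6, 'b'), add 'bb' as idx 7


Encoded: [(0, 'c'), (1, 'c'), (2, 'c'), (1, 'b'), (4, 'c'), (0, 'b'), (6, 'b')]


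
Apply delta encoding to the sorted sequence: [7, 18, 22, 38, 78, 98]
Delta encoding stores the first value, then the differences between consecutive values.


First value: 7
Deltas:
  18 - 7 = 11
  22 - 18 = 4
  38 - 22 = 16
  78 - 38 = 40
  98 - 78 = 20


Delta encoded: [7, 11, 4, 16, 40, 20]


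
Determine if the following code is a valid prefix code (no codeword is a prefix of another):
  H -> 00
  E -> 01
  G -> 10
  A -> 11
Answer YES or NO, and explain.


Checking each pair (does one codeword prefix another?):
  H='00' vs E='01': no prefix
  H='00' vs G='10': no prefix
  H='00' vs A='11': no prefix
  E='01' vs H='00': no prefix
  E='01' vs G='10': no prefix
  E='01' vs A='11': no prefix
  G='10' vs H='00': no prefix
  G='10' vs E='01': no prefix
  G='10' vs A='11': no prefix
  A='11' vs H='00': no prefix
  A='11' vs E='01': no prefix
  A='11' vs G='10': no prefix
No violation found over all pairs.

YES -- this is a valid prefix code. No codeword is a prefix of any other codeword.


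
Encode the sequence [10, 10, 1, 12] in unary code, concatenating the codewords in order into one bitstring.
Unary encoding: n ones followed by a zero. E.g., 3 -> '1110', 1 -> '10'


Encode each number as n ones followed by a terminating 0:
  10 -> 11111111110 (11 bits)
  10 -> 11111111110 (11 bits)
  1 -> 10 (2 bits)
  12 -> 1111111111110 (13 bits)
Total length = 11 + 11 + 2 + 13 = 37 bits.

Unary([10, 10, 1, 12]) = 1111111111011111111110101111111111110 (37 bits)


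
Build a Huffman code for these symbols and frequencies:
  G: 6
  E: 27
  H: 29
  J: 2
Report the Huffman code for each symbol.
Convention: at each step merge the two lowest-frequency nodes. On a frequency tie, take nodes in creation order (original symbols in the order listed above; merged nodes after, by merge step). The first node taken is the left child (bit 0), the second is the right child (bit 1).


Huffman tree construction:
Step 1: Merge J(2) + G(6) = 8
Step 2: Merge (J+G)(8) + E(27) = 35
Step 3: Merge H(29) + ((J+G)+E)(35) = 64
Read each symbol's code off the tree from the root (left child = 0, right child = 1).

Codes:
  G: 101 (length 3)
  E: 11 (length 2)
  H: 0 (length 1)
  J: 100 (length 3)
Average code length: 107/64 = 1.6719 bits/symbol


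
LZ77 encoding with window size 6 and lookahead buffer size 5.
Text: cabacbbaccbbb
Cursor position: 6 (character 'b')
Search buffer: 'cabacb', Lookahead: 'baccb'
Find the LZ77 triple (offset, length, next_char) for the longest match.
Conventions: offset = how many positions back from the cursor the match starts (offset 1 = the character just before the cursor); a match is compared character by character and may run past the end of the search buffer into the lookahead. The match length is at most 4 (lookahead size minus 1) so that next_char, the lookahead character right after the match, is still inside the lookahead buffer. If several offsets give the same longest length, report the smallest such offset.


Try each offset into the search buffer:
  offset=1 (pos 5, char 'b'): match length 1
  offset=2 (pos 4, char 'c'): match length 0
  offset=3 (pos 3, char 'a'): match length 0
  offset=4 (pos 2, char 'b'): match length 3
  offset=5 (pos 1, char 'a'): match length 0
  offset=6 (pos 0, char 'c'): match length 0
Longest match has length 3 at offset 4.
next_char = character at position 6 + 3 = 9 -> 'c'

Best match: offset=4, length=3 (matching 'bac' starting at position 2)
LZ77 triple: (4, 3, 'c')


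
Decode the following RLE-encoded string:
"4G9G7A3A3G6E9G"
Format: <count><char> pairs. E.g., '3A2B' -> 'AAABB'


Expanding each <count><char> pair:
  4G -> 'GGGG'
  9G -> 'GGGGGGGGG'
  7A -> 'AAAAAAA'
  3A -> 'AAA'
  3G -> 'GGG'
  6E -> 'EEEEEE'
  9G -> 'GGGGGGGGG'

Decoded = GGGGGGGGGGGGGAAAAAAAAAAGGGEEEEEEGGGGGGGGG


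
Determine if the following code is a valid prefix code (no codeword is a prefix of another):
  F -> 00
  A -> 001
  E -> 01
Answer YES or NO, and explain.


Checking each pair (does one codeword prefix another?):
  F='00' vs A='001': prefix -- VIOLATION

NO -- this is NOT a valid prefix code. F (00) is a prefix of A (001).


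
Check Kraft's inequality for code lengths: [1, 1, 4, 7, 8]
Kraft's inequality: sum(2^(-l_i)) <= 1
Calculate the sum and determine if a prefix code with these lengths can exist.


Sum = 2^(-1) + 2^(-1) + 2^(-4) + 2^(-7) + 2^(-8)
    = 0.5 + 0.5 + 0.0625 + 0.0078125 + 0.00390625
    = 275/256 = 1.07421875
Since 1.07421875 > 1, Kraft's inequality is NOT satisfied.
A prefix code with these lengths CANNOT exist.

Kraft sum = 1.07421875. Not satisfied.


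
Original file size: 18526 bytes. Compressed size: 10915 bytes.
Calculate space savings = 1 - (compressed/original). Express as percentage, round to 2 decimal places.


ratio = compressed/original = 10915/18526 = 0.589172
savings = 1 - ratio = 1 - 0.589172 = 0.410828
as a percentage: 0.410828 * 100 = 41.08%

Space savings = 1 - 10915/18526 = 41.08%


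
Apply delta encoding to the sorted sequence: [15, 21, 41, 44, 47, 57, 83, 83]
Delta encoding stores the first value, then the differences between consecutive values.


First value: 15
Deltas:
  21 - 15 = 6
  41 - 21 = 20
  44 - 41 = 3
  47 - 44 = 3
  57 - 47 = 10
  83 - 57 = 26
  83 - 83 = 0


Delta encoded: [15, 6, 20, 3, 3, 10, 26, 0]


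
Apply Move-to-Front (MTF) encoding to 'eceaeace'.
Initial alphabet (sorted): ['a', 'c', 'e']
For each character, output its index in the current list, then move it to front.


MTF encoding:
'e': index 2 in ['a', 'c', 'e'] -> ['e', 'a', 'c']
'c': index 2 in ['e', 'a', 'c'] -> ['c', 'e', 'a']
'e': index 1 in ['c', 'e', 'a'] -> ['e', 'c', 'a']
'a': index 2 in ['e', 'c', 'a'] -> ['a', 'e', 'c']
'e': index 1 in ['a', 'e', 'c'] -> ['e', 'a', 'c']
'a': index 1 in ['e', 'a', 'c'] -> ['a', 'e', 'c']
'c': index 2 in ['a', 'e', 'c'] -> ['c', 'a', 'e']
'e': index 2 in ['c', 'a', 'e'] -> ['e', 'c', 'a']


Output: [2, 2, 1, 2, 1, 1, 2, 2]


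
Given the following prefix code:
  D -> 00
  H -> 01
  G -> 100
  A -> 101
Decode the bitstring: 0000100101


Decoding step by step:
Bits 00 -> D
Bits 00 -> D
Bits 100 -> G
Bits 101 -> A


Decoded message: DDGA


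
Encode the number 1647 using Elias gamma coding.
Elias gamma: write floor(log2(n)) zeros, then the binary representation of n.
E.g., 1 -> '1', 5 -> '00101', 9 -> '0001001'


num_bits = floor(log2(1647)) + 1 = 11
leading_zeros = num_bits - 1 = 10
binary(1647) = 11001101111

Elias gamma(1647) = '0000000000' + '11001101111' = 000000000011001101111 (21 bits)


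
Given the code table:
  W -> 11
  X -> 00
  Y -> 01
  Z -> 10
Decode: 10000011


Decoding:
10 -> Z
00 -> X
00 -> X
11 -> W


Result: ZXXW


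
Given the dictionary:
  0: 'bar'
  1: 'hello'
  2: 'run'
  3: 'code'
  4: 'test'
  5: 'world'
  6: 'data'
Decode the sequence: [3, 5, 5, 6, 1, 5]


Look up each index in the dictionary:
  3 -> 'code'
  5 -> 'world'
  5 -> 'world'
  6 -> 'data'
  1 -> 'hello'
  5 -> 'world'

Decoded: "code world world data hello world"


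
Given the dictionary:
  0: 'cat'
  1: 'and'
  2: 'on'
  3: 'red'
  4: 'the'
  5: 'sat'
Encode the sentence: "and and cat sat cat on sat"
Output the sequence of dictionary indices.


Look up each word in the dictionary:
  'and' -> 1
  'and' -> 1
  'cat' -> 0
  'sat' -> 5
  'cat' -> 0
  'on' -> 2
  'sat' -> 5

Encoded: [1, 1, 0, 5, 0, 2, 5]


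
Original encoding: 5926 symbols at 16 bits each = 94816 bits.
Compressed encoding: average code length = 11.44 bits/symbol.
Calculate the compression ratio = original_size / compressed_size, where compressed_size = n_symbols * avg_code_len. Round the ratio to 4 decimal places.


original_size = n_symbols * orig_bits = 5926 * 16 = 94816 bits
compressed_size = n_symbols * avg_code_len = 5926 * 11.44 = 67793.44 bits
ratio = original_size / compressed_size = 94816 / 67793.44 = 1.3986

Compression ratio = 1.3986


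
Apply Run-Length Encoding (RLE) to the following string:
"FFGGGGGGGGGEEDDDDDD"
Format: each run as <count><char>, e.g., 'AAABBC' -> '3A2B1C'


Scanning runs left to right:
  i=0: run of 'F' x 2 -> '2F'
  i=2: run of 'G' x 9 -> '9G'
  i=11: run of 'E' x 2 -> '2E'
  i=13: run of 'D' x 6 -> '6D'

RLE = 2F9G2E6D


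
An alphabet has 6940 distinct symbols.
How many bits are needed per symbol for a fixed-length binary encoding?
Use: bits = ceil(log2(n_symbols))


log2(6940) = 12.7607
Bracket: 2^12 = 4096 < 6940 <= 2^13 = 8192
So ceil(log2(6940)) = 13

bits = ceil(log2(6940)) = ceil(12.7607) = 13 bits


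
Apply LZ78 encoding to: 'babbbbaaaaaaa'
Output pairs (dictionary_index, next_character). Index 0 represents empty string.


LZ78 encoding steps:
Dictionary: {0: ''}
Step 1: w='' (idx 0), next='b' -> output (0, 'b'), add 'b' as idx 1
Step 2: w='' (idx 0), next='a' -> output (0, 'a'), add 'a' as idx 2
Step 3: w='b' (idx 1), next='b' -> output (1, 'b'), add 'bb' as idx 3
Step 4: w='bb' (idx 3), next='a' -> output (3, 'a'), add 'bba' as idx 4
Step 5: w='a' (idx 2), next='a' -> output (2, 'a'), add 'aa' as idx 5
Step 6: w='aa' (idx 5), next='a' -> output (5, 'a'), add 'aaa' as idx 6
Step 7: w='a' (idx 2), end of input -> output (2, '')


Encoded: [(0, 'b'), (0, 'a'), (1, 'b'), (3, 'a'), (2, 'a'), (5, 'a'), (2, '')]


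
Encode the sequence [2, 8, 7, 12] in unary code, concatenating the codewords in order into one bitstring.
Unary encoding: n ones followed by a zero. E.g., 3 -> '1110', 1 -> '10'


Encode each number as n ones followed by a terminating 0:
  2 -> 110 (3 bits)
  8 -> 111111110 (9 bits)
  7 -> 11111110 (8 bits)
  12 -> 1111111111110 (13 bits)
Total length = 3 + 9 + 8 + 13 = 33 bits.

Unary([2, 8, 7, 12]) = 110111111110111111101111111111110 (33 bits)


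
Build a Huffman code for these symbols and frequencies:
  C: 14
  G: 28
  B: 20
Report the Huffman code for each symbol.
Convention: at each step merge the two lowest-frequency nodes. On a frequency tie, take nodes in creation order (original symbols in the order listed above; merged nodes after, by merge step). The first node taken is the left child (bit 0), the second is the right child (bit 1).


Huffman tree construction:
Step 1: Merge C(14) + B(20) = 34
Step 2: Merge G(28) + (C+B)(34) = 62
Read each symbol's code off the tree from the root (left child = 0, right child = 1).

Codes:
  C: 10 (length 2)
  G: 0 (length 1)
  B: 11 (length 2)
Average code length: 96/62 = 1.5484 bits/symbol


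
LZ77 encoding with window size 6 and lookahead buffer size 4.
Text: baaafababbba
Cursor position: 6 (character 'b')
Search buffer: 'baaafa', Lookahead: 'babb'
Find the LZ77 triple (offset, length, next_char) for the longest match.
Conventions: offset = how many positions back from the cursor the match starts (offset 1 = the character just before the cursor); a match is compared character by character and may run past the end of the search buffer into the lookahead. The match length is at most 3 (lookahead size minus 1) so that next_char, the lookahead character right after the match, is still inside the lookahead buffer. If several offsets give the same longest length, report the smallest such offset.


Try each offset into the search buffer:
  offset=1 (pos 5, char 'a'): match length 0
  offset=2 (pos 4, char 'f'): match length 0
  offset=3 (pos 3, char 'a'): match length 0
  offset=4 (pos 2, char 'a'): match length 0
  offset=5 (pos 1, char 'a'): match length 0
  offset=6 (pos 0, char 'b'): match length 2
Longest match has length 2 at offset 6.
next_char = character at position 6 + 2 = 8 -> 'b'

Best match: offset=6, length=2 (matching 'ba' starting at position 0)
LZ77 triple: (6, 2, 'b')


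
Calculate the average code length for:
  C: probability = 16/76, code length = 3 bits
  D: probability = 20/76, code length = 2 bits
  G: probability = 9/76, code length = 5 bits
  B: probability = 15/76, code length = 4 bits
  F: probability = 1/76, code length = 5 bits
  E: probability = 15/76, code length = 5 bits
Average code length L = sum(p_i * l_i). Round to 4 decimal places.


Weighted contributions p_i * l_i:
  C: (16/76) * 3 = 48/76
  D: (20/76) * 2 = 40/76
  G: (9/76) * 5 = 45/76
  B: (15/76) * 4 = 60/76
  F: (1/76) * 5 = 5/76
  E: (15/76) * 5 = 75/76
Sum = (48 + 40 + 45 + 60 + 5 + 75)/76 = 273/76

L = 273/76 = 3.5921 bits/symbol


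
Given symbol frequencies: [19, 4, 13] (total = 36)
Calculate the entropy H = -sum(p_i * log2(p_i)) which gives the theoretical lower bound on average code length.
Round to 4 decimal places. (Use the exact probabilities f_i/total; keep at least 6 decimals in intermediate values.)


Per-symbol terms -p_i * log2(p_i) with p_i = f_i/36:
  p = 19/36 = 0.527778: log2(p) = -0.921997, -p*log2(p) = 0.486610
  p = 4/36 = 0.111111: log2(p) = -3.169925, -p*log2(p) = 0.352214
  p = 13/36 = 0.361111: log2(p) = -1.469485, -p*log2(p) = 0.530647
H = 0.486610 + 0.352214 + 0.530647 = 1.369471

H = 1.3695 bits/symbol


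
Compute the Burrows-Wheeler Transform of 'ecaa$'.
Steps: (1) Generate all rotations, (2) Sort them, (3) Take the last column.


Rotations (sorted):
  0: $ecaa -> last char: a
  1: a$eca -> last char: a
  2: aa$ec -> last char: c
  3: caa$e -> last char: e
  4: ecaa$ -> last char: $


BWT = aace$


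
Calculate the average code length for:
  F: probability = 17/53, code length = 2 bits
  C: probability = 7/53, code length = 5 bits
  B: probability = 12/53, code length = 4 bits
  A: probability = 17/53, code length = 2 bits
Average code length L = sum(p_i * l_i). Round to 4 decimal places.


Weighted contributions p_i * l_i:
  F: (17/53) * 2 = 34/53
  C: (7/53) * 5 = 35/53
  B: (12/53) * 4 = 48/53
  A: (17/53) * 2 = 34/53
Sum = (34 + 35 + 48 + 34)/53 = 151/53

L = 151/53 = 2.8491 bits/symbol


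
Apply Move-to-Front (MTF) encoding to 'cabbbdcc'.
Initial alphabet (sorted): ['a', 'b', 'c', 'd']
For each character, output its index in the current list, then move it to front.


MTF encoding:
'c': index 2 in ['a', 'b', 'c', 'd'] -> ['c', 'a', 'b', 'd']
'a': index 1 in ['c', 'a', 'b', 'd'] -> ['a', 'c', 'b', 'd']
'b': index 2 in ['a', 'c', 'b', 'd'] -> ['b', 'a', 'c', 'd']
'b': index 0 in ['b', 'a', 'c', 'd'] -> ['b', 'a', 'c', 'd']
'b': index 0 in ['b', 'a', 'c', 'd'] -> ['b', 'a', 'c', 'd']
'd': index 3 in ['b', 'a', 'c', 'd'] -> ['d', 'b', 'a', 'c']
'c': index 3 in ['d', 'b', 'a', 'c'] -> ['c', 'd', 'b', 'a']
'c': index 0 in ['c', 'd', 'b', 'a'] -> ['c', 'd', 'b', 'a']


Output: [2, 1, 2, 0, 0, 3, 3, 0]


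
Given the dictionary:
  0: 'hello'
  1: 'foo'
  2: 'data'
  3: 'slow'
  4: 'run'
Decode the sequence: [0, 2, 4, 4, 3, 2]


Look up each index in the dictionary:
  0 -> 'hello'
  2 -> 'data'
  4 -> 'run'
  4 -> 'run'
  3 -> 'slow'
  2 -> 'data'

Decoded: "hello data run run slow data"


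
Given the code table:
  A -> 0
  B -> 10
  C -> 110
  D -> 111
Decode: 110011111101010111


Decoding:
110 -> C
0 -> A
111 -> D
111 -> D
0 -> A
10 -> B
10 -> B
111 -> D


Result: CADDABBD


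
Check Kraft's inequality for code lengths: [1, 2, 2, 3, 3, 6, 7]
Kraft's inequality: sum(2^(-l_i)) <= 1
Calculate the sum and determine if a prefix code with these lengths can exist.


Sum = 2^(-1) + 2^(-2) + 2^(-2) + 2^(-3) + 2^(-3) + 2^(-6) + 2^(-7)
    = 0.5 + 0.25 + 0.25 + 0.125 + 0.125 + 0.015625 + 0.0078125
    = 163/128 = 1.2734375
Since 1.2734375 > 1, Kraft's inequality is NOT satisfied.
A prefix code with these lengths CANNOT exist.

Kraft sum = 1.2734375. Not satisfied.


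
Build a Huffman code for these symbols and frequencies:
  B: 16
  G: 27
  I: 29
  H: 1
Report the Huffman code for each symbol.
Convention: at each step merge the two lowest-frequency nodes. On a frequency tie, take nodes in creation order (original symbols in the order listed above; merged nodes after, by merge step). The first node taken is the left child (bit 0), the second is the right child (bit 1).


Huffman tree construction:
Step 1: Merge H(1) + B(16) = 17
Step 2: Merge (H+B)(17) + G(27) = 44
Step 3: Merge I(29) + ((H+B)+G)(44) = 73
Read each symbol's code off the tree from the root (left child = 0, right child = 1).

Codes:
  B: 101 (length 3)
  G: 11 (length 2)
  I: 0 (length 1)
  H: 100 (length 3)
Average code length: 134/73 = 1.8356 bits/symbol


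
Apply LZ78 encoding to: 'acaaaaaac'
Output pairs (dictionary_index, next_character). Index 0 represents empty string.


LZ78 encoding steps:
Dictionary: {0: ''}
Step 1: w='' (idx 0), next='a' -> output (0, 'a'), add 'a' as idx 1
Step 2: w='' (idx 0), next='c' -> output (0, 'c'), add 'c' as idx 2
Step 3: w='a' (idx 1), next='a' -> output (1, 'a'), add 'aa' as idx 3
Step 4: w='aa' (idx 3), next='a' -> output (3, 'a'), add 'aaa' as idx 4
Step 5: w='a' (idx 1), next='c' -> output (1, 'c'), add 'ac' as idx 5


Encoded: [(0, 'a'), (0, 'c'), (1, 'a'), (3, 'a'), (1, 'c')]


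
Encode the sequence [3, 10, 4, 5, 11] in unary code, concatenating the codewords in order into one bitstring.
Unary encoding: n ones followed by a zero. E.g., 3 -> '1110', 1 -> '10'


Encode each number as n ones followed by a terminating 0:
  3 -> 1110 (4 bits)
  10 -> 11111111110 (11 bits)
  4 -> 11110 (5 bits)
  5 -> 111110 (6 bits)
  11 -> 111111111110 (12 bits)
Total length = 4 + 11 + 5 + 6 + 12 = 38 bits.

Unary([3, 10, 4, 5, 11]) = 11101111111111011110111110111111111110 (38 bits)


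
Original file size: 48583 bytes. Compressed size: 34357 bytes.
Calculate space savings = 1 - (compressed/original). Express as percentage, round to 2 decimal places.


ratio = compressed/original = 34357/48583 = 0.707182
savings = 1 - ratio = 1 - 0.707182 = 0.292818
as a percentage: 0.292818 * 100 = 29.28%

Space savings = 1 - 34357/48583 = 29.28%


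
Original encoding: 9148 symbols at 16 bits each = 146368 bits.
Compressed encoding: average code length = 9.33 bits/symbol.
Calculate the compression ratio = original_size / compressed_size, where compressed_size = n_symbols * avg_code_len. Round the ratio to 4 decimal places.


original_size = n_symbols * orig_bits = 9148 * 16 = 146368 bits
compressed_size = n_symbols * avg_code_len = 9148 * 9.33 = 85350.84 bits
ratio = original_size / compressed_size = 146368 / 85350.84 = 1.7149

Compression ratio = 1.7149


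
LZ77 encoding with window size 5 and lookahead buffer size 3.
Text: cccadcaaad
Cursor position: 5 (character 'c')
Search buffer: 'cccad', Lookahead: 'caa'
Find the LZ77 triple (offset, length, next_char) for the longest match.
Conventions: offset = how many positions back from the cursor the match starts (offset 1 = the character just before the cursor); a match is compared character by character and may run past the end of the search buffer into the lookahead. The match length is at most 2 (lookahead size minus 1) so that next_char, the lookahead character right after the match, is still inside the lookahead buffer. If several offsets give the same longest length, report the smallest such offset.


Try each offset into the search buffer:
  offset=1 (pos 4, char 'd'): match length 0
  offset=2 (pos 3, char 'a'): match length 0
  offset=3 (pos 2, char 'c'): match length 2
  offset=4 (pos 1, char 'c'): match length 1
  offset=5 (pos 0, char 'c'): match length 1
Longest match has length 2 at offset 3.
next_char = character at position 5 + 2 = 7 -> 'a'

Best match: offset=3, length=2 (matching 'ca' starting at position 2)
LZ77 triple: (3, 2, 'a')


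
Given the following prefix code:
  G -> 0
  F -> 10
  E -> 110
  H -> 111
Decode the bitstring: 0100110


Decoding step by step:
Bits 0 -> G
Bits 10 -> F
Bits 0 -> G
Bits 110 -> E


Decoded message: GFGE


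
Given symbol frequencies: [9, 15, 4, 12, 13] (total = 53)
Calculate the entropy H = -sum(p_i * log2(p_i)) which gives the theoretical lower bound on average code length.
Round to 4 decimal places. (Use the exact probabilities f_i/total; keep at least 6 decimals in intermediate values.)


Per-symbol terms -p_i * log2(p_i) with p_i = f_i/53:
  p = 9/53 = 0.169811: log2(p) = -2.557995, -p*log2(p) = 0.434377
  p = 15/53 = 0.283019: log2(p) = -1.821030, -p*log2(p) = 0.515386
  p = 4/53 = 0.075472: log2(p) = -3.727920, -p*log2(p) = 0.281352
  p = 12/53 = 0.226415: log2(p) = -2.142958, -p*log2(p) = 0.485198
  p = 13/53 = 0.245283: log2(p) = -2.027481, -p*log2(p) = 0.497307
H = 0.434377 + 0.515386 + 0.281352 + 0.485198 + 0.497307 = 2.213620

H = 2.2136 bits/symbol


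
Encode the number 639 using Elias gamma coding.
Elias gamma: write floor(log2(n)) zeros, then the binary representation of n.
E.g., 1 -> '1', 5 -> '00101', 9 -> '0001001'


num_bits = floor(log2(639)) + 1 = 10
leading_zeros = num_bits - 1 = 9
binary(639) = 1001111111

Elias gamma(639) = '000000000' + '1001111111' = 0000000001001111111 (19 bits)


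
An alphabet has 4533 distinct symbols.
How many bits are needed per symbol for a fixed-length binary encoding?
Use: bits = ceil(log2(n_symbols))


log2(4533) = 12.1463
Bracket: 2^12 = 4096 < 4533 <= 2^13 = 8192
So ceil(log2(4533)) = 13

bits = ceil(log2(4533)) = ceil(12.1463) = 13 bits


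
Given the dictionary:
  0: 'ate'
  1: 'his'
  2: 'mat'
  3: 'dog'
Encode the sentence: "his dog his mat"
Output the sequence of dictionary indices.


Look up each word in the dictionary:
  'his' -> 1
  'dog' -> 3
  'his' -> 1
  'mat' -> 2

Encoded: [1, 3, 1, 2]


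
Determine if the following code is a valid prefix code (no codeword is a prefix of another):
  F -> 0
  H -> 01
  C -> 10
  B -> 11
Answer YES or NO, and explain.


Checking each pair (does one codeword prefix another?):
  F='0' vs H='01': prefix -- VIOLATION

NO -- this is NOT a valid prefix code. F (0) is a prefix of H (01).


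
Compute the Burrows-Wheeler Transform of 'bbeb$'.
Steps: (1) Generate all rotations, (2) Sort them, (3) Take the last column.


Rotations (sorted):
  0: $bbeb -> last char: b
  1: b$bbe -> last char: e
  2: bbeb$ -> last char: $
  3: beb$b -> last char: b
  4: eb$bb -> last char: b


BWT = be$bb


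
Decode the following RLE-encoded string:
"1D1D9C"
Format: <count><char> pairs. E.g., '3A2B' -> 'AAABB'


Expanding each <count><char> pair:
  1D -> 'D'
  1D -> 'D'
  9C -> 'CCCCCCCCC'

Decoded = DDCCCCCCCCC


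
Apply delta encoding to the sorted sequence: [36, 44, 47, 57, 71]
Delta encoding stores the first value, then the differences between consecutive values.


First value: 36
Deltas:
  44 - 36 = 8
  47 - 44 = 3
  57 - 47 = 10
  71 - 57 = 14


Delta encoded: [36, 8, 3, 10, 14]


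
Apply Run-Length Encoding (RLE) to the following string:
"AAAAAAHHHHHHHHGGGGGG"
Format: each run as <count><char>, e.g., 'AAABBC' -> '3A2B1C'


Scanning runs left to right:
  i=0: run of 'A' x 6 -> '6A'
  i=6: run of 'H' x 8 -> '8H'
  i=14: run of 'G' x 6 -> '6G'

RLE = 6A8H6G


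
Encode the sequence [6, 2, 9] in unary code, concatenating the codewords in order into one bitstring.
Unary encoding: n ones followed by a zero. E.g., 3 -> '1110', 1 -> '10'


Encode each number as n ones followed by a terminating 0:
  6 -> 1111110 (7 bits)
  2 -> 110 (3 bits)
  9 -> 1111111110 (10 bits)
Total length = 7 + 3 + 10 = 20 bits.

Unary([6, 2, 9]) = 11111101101111111110 (20 bits)


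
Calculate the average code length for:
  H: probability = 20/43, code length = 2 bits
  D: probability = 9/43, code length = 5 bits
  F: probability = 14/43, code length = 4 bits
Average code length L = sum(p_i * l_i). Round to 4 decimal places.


Weighted contributions p_i * l_i:
  H: (20/43) * 2 = 40/43
  D: (9/43) * 5 = 45/43
  F: (14/43) * 4 = 56/43
Sum = (40 + 45 + 56)/43 = 141/43

L = 141/43 = 3.2791 bits/symbol


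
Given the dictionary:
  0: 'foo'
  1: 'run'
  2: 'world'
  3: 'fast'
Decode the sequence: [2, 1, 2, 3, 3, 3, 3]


Look up each index in the dictionary:
  2 -> 'world'
  1 -> 'run'
  2 -> 'world'
  3 -> 'fast'
  3 -> 'fast'
  3 -> 'fast'
  3 -> 'fast'

Decoded: "world run world fast fast fast fast"


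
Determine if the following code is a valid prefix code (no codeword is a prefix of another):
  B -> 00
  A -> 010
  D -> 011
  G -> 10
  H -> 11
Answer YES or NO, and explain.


Checking each pair (does one codeword prefix another?):
  B='00' vs A='010': no prefix
  B='00' vs D='011': no prefix
  B='00' vs G='10': no prefix
  B='00' vs H='11': no prefix
  A='010' vs B='00': no prefix
  A='010' vs D='011': no prefix
  A='010' vs G='10': no prefix
  A='010' vs H='11': no prefix
  D='011' vs B='00': no prefix
  D='011' vs A='010': no prefix
  D='011' vs G='10': no prefix
  D='011' vs H='11': no prefix
  G='10' vs B='00': no prefix
  G='10' vs A='010': no prefix
  G='10' vs D='011': no prefix
  G='10' vs H='11': no prefix
  H='11' vs B='00': no prefix
  H='11' vs A='010': no prefix
  H='11' vs D='011': no prefix
  H='11' vs G='10': no prefix
No violation found over all pairs.

YES -- this is a valid prefix code. No codeword is a prefix of any other codeword.
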